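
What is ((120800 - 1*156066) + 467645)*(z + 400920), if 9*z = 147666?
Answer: 541330725178/3 ≈ 1.8044e+11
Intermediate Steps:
z = 49222/3 (z = (1/9)*147666 = 49222/3 ≈ 16407.)
((120800 - 1*156066) + 467645)*(z + 400920) = ((120800 - 1*156066) + 467645)*(49222/3 + 400920) = ((120800 - 156066) + 467645)*(1251982/3) = (-35266 + 467645)*(1251982/3) = 432379*(1251982/3) = 541330725178/3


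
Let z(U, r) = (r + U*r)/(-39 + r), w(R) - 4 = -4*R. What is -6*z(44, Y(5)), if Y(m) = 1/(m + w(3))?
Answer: -135/59 ≈ -2.2881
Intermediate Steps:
w(R) = 4 - 4*R
Y(m) = 1/(-8 + m) (Y(m) = 1/(m + (4 - 4*3)) = 1/(m + (4 - 12)) = 1/(m - 8) = 1/(-8 + m))
z(U, r) = (r + U*r)/(-39 + r)
-6*z(44, Y(5)) = -6*(1 + 44)/((-8 + 5)*(-39 + 1/(-8 + 5))) = -6*45/((-3)*(-39 + 1/(-3))) = -(-2)*45/(-39 - 1/3) = -(-2)*45/(-118/3) = -(-2)*(-3)*45/118 = -6*45/118 = -135/59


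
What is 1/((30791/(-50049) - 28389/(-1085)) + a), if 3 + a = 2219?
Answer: 54303165/121723246466 ≈ 0.00044612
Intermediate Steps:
a = 2216 (a = -3 + 2219 = 2216)
1/((30791/(-50049) - 28389/(-1085)) + a) = 1/((30791/(-50049) - 28389/(-1085)) + 2216) = 1/((30791*(-1/50049) - 28389*(-1/1085)) + 2216) = 1/((-30791/50049 + 28389/1085) + 2216) = 1/(1387432826/54303165 + 2216) = 1/(121723246466/54303165) = 54303165/121723246466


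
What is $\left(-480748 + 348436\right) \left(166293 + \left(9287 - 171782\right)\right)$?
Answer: $-502520976$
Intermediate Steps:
$\left(-480748 + 348436\right) \left(166293 + \left(9287 - 171782\right)\right) = - 132312 \left(166293 + \left(9287 - 171782\right)\right) = - 132312 \left(166293 - 162495\right) = \left(-132312\right) 3798 = -502520976$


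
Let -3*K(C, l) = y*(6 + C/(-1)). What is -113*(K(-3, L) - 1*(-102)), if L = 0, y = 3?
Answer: -10509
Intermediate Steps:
K(C, l) = -6 + C (K(C, l) = -(6 + C/(-1)) = -(6 + C*(-1)) = -(6 - C) = -(18 - 3*C)/3 = -6 + C)
-113*(K(-3, L) - 1*(-102)) = -113*((-6 - 3) - 1*(-102)) = -113*(-9 + 102) = -113*93 = -10509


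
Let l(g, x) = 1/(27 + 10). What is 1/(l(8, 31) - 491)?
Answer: -37/18166 ≈ -0.0020368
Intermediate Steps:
l(g, x) = 1/37
1/(l(8, 31) - 491) = 1/(1/37 - 491) = 1/(-18166/37) = -37/18166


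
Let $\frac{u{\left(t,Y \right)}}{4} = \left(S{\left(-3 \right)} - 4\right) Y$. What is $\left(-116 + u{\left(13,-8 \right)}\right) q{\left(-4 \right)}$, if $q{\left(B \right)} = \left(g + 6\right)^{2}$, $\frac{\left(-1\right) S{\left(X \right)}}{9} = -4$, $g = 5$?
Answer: $-137940$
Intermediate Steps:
$S{\left(X \right)} = 36$ ($S{\left(X \right)} = \left(-9\right) \left(-4\right) = 36$)
$u{\left(t,Y \right)} = 128 Y$ ($u{\left(t,Y \right)} = 4 \left(36 - 4\right) Y = 4 \cdot 32 Y = 128 Y$)
$q{\left(B \right)} = 121$ ($q{\left(B \right)} = \left(5 + 6\right)^{2} = 11^{2} = 121$)
$\left(-116 + u{\left(13,-8 \right)}\right) q{\left(-4 \right)} = \left(-116 + 128 \left(-8\right)\right) 121 = \left(-116 - 1024\right) 121 = \left(-1140\right) 121 = -137940$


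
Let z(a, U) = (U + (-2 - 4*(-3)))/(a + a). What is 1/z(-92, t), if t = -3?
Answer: -184/7 ≈ -26.286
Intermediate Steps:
z(a, U) = (10 + U)/(2*a) (z(a, U) = (U + (-2 + 12))/((2*a)) = (U + 10)*(1/(2*a)) = (10 + U)*(1/(2*a)) = (10 + U)/(2*a))
1/z(-92, t) = 1/((½)*(10 - 3)/(-92)) = 1/((½)*(-1/92)*7) = 1/(-7/184) = -184/7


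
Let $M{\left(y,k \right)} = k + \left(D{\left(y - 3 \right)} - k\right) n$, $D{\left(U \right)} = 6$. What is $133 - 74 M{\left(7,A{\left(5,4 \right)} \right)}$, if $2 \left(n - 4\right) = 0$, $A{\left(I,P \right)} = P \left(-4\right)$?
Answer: $-5195$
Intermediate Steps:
$A{\left(I,P \right)} = - 4 P$
$n = 4$ ($n = 4 + \frac{1}{2} \cdot 0 = 4 + 0 = 4$)
$M{\left(y,k \right)} = 24 - 3 k$ ($M{\left(y,k \right)} = k + \left(6 - k\right) 4 = k - \left(-24 + 4 k\right) = 24 - 3 k$)
$133 - 74 M{\left(7,A{\left(5,4 \right)} \right)} = 133 - 74 \left(24 - 3 \left(\left(-4\right) 4\right)\right) = 133 - 74 \left(24 - -48\right) = 133 - 74 \left(24 + 48\right) = 133 - 5328 = -5195$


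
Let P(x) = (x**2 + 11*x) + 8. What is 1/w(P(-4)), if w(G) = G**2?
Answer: 1/400 ≈ 0.0025000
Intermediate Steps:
P(x) = 8 + x**2 + 11*x
1/w(P(-4)) = 1/((8 + (-4)**2 + 11*(-4))**2) = 1/((8 + 16 - 44)**2) = 1/((-20)**2) = 1/400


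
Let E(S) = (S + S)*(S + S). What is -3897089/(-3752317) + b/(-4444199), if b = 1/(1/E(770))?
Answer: 8420444039511/16676043459083 ≈ 0.50494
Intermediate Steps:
E(S) = 4*S² (E(S) = (2*S)*(2*S) = 4*S²)
b = 2371600 (b = 1/(1/(4*770²)) = 1/(1/(4*592900)) = 1/(1/2371600) = 2371600)
-3897089/(-3752317) + b/(-4444199) = -3897089/(-3752317) + 2371600/(-4444199) = -3897089*(-1/3752317) + 2371600*(-1/4444199) = 3897089/3752317 - 2371600/4444199 = 8420444039511/16676043459083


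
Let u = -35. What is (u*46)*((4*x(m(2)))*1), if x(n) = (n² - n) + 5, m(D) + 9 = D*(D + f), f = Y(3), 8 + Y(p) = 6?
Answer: -611800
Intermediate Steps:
Y(p) = -2 (Y(p) = -8 + 6 = -2)
f = -2
m(D) = -9 + D*(-2 + D) (m(D) = -9 + D*(D - 2) = -9 + D*(-2 + D))
x(n) = 5 + n² - n
(u*46)*((4*x(m(2)))*1) = (-35*46)*((4*(5 + (-9 + 2² - 2*2)² - (-9 + 2² - 2*2)))*1) = -1610*4*(5 + (-9 + 4 - 4)² - (-9 + 4 - 4)) = -1610*4*(5 + (-9)² - 1*(-9)) = -1610*4*(5 + 81 + 9) = -1610*4*95 = -611800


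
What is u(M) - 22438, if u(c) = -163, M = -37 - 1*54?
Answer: -22601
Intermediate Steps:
M = -91 (M = -37 - 54 = -91)
u(M) - 22438 = -163 - 22438 = -22601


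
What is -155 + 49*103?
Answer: 4892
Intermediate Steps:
-155 + 49*103 = -155 + 5047 = 4892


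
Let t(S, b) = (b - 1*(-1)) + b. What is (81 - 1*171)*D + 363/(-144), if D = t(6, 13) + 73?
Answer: -432121/48 ≈ -9002.5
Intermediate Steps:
t(S, b) = 1 + 2*b (t(S, b) = (b + 1) + b = (1 + b) + b = 1 + 2*b)
D = 100 (D = (1 + 2*13) + 73 = (1 + 26) + 73 = 27 + 73 = 100)
(81 - 1*171)*D + 363/(-144) = (81 - 1*171)*100 + 363/(-144) = (81 - 171)*100 + 363*(-1/144) = -90*100 - 121/48 = -9000 - 121/48 = -432121/48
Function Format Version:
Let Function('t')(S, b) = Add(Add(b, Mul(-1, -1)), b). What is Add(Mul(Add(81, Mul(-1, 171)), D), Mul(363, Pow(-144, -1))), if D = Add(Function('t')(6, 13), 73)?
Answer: Rational(-432121, 48) ≈ -9002.5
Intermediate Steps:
Function('t')(S, b) = Add(1, Mul(2, b)) (Function('t')(S, b) = Add(Add(b, 1), b) = Add(Add(1, b), b) = Add(1, Mul(2, b)))
D = 100 (D = Add(Add(1, Mul(2, 13)), 73) = Add(Add(1, 26), 73) = Add(27, 73) = 100)
Add(Mul(Add(81, Mul(-1, 171)), D), Mul(363, Pow(-144, -1))) = Add(Mul(Add(81, Mul(-1, 171)), 100), Mul(363, Pow(-144, -1))) = Add(Mul(Add(81, -171), 100), Mul(363, Rational(-1, 144))) = Add(Mul(-90, 100), Rational(-121, 48)) = Add(-9000, Rational(-121, 48)) = Rational(-432121, 48)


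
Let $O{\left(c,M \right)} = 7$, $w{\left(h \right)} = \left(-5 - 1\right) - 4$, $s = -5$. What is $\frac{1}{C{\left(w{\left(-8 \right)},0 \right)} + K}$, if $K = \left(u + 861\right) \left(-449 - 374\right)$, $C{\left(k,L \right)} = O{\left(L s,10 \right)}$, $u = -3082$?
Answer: $\frac{1}{1827890} \approx 5.4708 \cdot 10^{-7}$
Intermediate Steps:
$w{\left(h \right)} = -10$ ($w{\left(h \right)} = -6 - 4 = -10$)
$C{\left(k,L \right)} = 7$
$K = 1827883$ ($K = \left(-3082 + 861\right) \left(-449 - 374\right) = \left(-2221\right) \left(-823\right) = 1827883$)
$\frac{1}{C{\left(w{\left(-8 \right)},0 \right)} + K} = \frac{1}{7 + 1827883} = \frac{1}{1827890}$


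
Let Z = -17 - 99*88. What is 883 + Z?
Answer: -7846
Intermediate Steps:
Z = -8729 (Z = -17 - 8712 = -8729)
883 + Z = 883 - 8729 = -7846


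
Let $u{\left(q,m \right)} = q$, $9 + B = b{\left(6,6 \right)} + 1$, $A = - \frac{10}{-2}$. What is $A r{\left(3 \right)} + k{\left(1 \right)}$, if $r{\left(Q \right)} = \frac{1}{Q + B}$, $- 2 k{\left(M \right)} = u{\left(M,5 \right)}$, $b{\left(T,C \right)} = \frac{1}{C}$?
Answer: $- \frac{89}{58} \approx -1.5345$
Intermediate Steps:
$A = 5$ ($A = \left(-10\right) \left(- \frac{1}{2}\right) = 5$)
$B = - \frac{47}{6}$ ($B = -9 + \left(\frac{1}{6} + 1\right) = -9 + \frac{7}{6} = - \frac{47}{6} \approx -7.8333$)
$k{\left(M \right)} = - \frac{M}{2}$
$r{\left(Q \right)} = \frac{1}{- \frac{47}{6} + Q}$ ($r{\left(Q \right)} = \frac{1}{Q - \frac{47}{6}} = \frac{1}{- \frac{47}{6} + Q}$)
$A r{\left(3 \right)} + k{\left(1 \right)} = 5 \frac{6}{-47 + 6 \cdot 3} - \frac{1}{2} = 5 \frac{6}{-47 + 18} - \frac{1}{2} = 5 \frac{6}{-29} - \frac{1}{2} = 5 \cdot 6 \left(- \frac{1}{29}\right) - \frac{1}{2} = 5 \left(- \frac{6}{29}\right) - \frac{1}{2} = - \frac{30}{29} - \frac{1}{2} = - \frac{89}{58}$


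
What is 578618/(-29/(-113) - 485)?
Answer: -32691917/27388 ≈ -1193.7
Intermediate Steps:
578618/(-29/(-113) - 485) = 578618/(-29*(-1/113) - 485) = 578618/(29/113 - 485) = 578618/(-54776/113) = 578618*(-113/54776) = -32691917/27388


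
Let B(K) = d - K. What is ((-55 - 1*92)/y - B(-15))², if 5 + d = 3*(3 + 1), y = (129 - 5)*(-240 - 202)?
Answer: 1453541285641/3003916864 ≈ 483.88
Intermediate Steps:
y = -54808 (y = 124*(-442) = -54808)
d = 7 (d = -5 + 3*(3 + 1) = -5 + 3*4 = -5 + 12 = 7)
B(K) = 7 - K
((-55 - 1*92)/y - B(-15))² = ((-55 - 1*92)/(-54808) - (7 - 1*(-15)))² = ((-55 - 92)*(-1/54808) - (7 + 15))² = (-147*(-1/54808) - 1*22)² = (147/54808 - 22)² = (-1205629/54808)² = 1453541285641/3003916864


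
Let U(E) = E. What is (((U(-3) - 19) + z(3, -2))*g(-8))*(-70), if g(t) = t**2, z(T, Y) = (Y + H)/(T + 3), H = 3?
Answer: 293440/3 ≈ 97813.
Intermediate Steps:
z(T, Y) = (3 + Y)/(3 + T) (z(T, Y) = (Y + 3)/(T + 3) = (3 + Y)/(3 + T))
(((U(-3) - 19) + z(3, -2))*g(-8))*(-70) = (((-3 - 19) + (3 - 2)/(3 + 3))*(-8)**2)*(-70) = ((-22 + 1/6)*64)*(-70) = -131/6*64*(-70) = -4192/3*(-70) = 293440/3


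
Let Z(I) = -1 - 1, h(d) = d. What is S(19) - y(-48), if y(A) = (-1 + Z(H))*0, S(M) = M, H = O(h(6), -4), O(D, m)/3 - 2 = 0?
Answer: 19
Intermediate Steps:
O(D, m) = 6 (O(D, m) = 6 + 3*0 = 6 + 0 = 6)
H = 6
Z(I) = -2
y(A) = 0 (y(A) = (-1 - 2)*0 = -3*0 = 0)
S(19) - y(-48) = 19 - 1*0 = 19 + 0 = 19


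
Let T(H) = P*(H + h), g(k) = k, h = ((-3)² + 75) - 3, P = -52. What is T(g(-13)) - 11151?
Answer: -14687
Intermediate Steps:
h = 81 (h = (9 + 75) - 3 = 84 - 3 = 81)
T(H) = -4212 - 52*H (T(H) = -52*(H + 81) = -52*(81 + H) = -4212 - 52*H)
T(g(-13)) - 11151 = (-4212 - 52*(-13)) - 11151 = (-4212 + 676) - 11151 = -3536 - 11151 = -14687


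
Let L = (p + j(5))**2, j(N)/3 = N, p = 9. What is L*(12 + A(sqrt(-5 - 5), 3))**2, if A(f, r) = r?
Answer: 129600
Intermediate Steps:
j(N) = 3*N
L = 576 (L = (9 + 3*5)**2 = (9 + 15)**2 = 24**2 = 576)
L*(12 + A(sqrt(-5 - 5), 3))**2 = 576*(12 + 3)**2 = 576*15**2 = 576*225 = 129600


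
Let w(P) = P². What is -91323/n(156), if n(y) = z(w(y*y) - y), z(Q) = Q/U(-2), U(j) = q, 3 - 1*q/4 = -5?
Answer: -243528/49353395 ≈ -0.0049344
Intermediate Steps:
q = 32 (q = 12 - 4*(-5) = 12 + 20 = 32)
U(j) = 32
z(Q) = Q/32
n(y) = -y/32 + y⁴/32 (n(y) = ((y*y)² - y)/32 = ((y²)² - y)/32 = (y⁴ - y)/32 = -y/32 + y⁴/32)
-91323/n(156) = -91323*8/(39*(-1 + 156³)) = -91323*8/(39*(-1 + 3796416)) = -91323/((1/32)*156*3796415) = -91323/148060185/8 = -91323*8/148060185 = -243528/49353395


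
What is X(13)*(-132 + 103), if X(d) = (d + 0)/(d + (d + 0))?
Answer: -29/2 ≈ -14.500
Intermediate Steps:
X(d) = ½ (X(d) = d/(d + d) = d/((2*d)) = d*(1/(2*d)) = ½)
X(13)*(-132 + 103) = (-132 + 103)/2 = (½)*(-29) = -29/2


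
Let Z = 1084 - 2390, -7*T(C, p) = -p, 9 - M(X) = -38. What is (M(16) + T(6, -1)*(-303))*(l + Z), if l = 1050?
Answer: -161792/7 ≈ -23113.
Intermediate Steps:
M(X) = 47 (M(X) = 9 - 1*(-38) = 9 + 38 = 47)
T(C, p) = p/7 (T(C, p) = -(-1)*p/7 = p/7)
Z = -1306
(M(16) + T(6, -1)*(-303))*(l + Z) = (47 + ((1/7)*(-1))*(-303))*(1050 - 1306) = (47 - 1/7*(-303))*(-256) = (47 + 303/7)*(-256) = (632/7)*(-256) = -161792/7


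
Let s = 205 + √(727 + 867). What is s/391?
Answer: 205/391 + √1594/391 ≈ 0.62641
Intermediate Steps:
s = 205 + √1594 ≈ 244.92
s/391 = (205 + √1594)/391 = (205 + √1594)*(1/391) = 205/391 + √1594/391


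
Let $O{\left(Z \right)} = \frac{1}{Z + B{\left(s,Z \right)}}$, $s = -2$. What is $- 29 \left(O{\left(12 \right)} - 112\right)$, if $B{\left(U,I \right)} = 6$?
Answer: $\frac{58435}{18} \approx 3246.4$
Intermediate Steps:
$O{\left(Z \right)} = \frac{1}{6 + Z}$ ($O{\left(Z \right)} = \frac{1}{Z + 6} = \frac{1}{6 + Z}$)
$- 29 \left(O{\left(12 \right)} - 112\right) = - 29 \left(\frac{1}{6 + 12} - 112\right) = - 29 \left(\frac{1}{18} - 112\right) = \left(-29\right) \left(- \frac{2015}{18}\right) = \frac{58435}{18}$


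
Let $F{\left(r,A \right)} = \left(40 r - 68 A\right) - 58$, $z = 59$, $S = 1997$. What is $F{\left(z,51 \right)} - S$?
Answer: $-3163$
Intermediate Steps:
$F{\left(r,A \right)} = -58 - 68 A + 40 r$ ($F{\left(r,A \right)} = \left(- 68 A + 40 r\right) - 58 = -58 - 68 A + 40 r$)
$F{\left(z,51 \right)} - S = \left(-58 - 3468 + 40 \cdot 59\right) - 1997 = \left(-58 - 3468 + 2360\right) - 1997 = -1166 - 1997 = -3163$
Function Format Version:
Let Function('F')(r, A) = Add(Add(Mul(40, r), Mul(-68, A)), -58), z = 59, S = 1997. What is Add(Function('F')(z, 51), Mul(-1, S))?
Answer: -3163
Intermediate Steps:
Function('F')(r, A) = Add(-58, Mul(-68, A), Mul(40, r)) (Function('F')(r, A) = Add(Add(Mul(-68, A), Mul(40, r)), -58) = Add(-58, Mul(-68, A), Mul(40, r)))
Add(Function('F')(z, 51), Mul(-1, S)) = Add(Add(-58, Mul(-68, 51), Mul(40, 59)), Mul(-1, 1997)) = Add(Add(-58, -3468, 2360), -1997) = Add(-1166, -1997) = -3163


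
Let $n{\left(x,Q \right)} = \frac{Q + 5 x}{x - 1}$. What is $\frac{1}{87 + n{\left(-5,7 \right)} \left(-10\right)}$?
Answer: $\frac{1}{57} \approx 0.017544$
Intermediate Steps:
$n{\left(x,Q \right)} = \frac{Q + 5 x}{-1 + x}$
$\frac{1}{87 + n{\left(-5,7 \right)} \left(-10\right)} = \frac{1}{87 + \frac{7 + 5 \left(-5\right)}{-1 - 5} \left(-10\right)} = \frac{1}{87 + \frac{7 - 25}{-6} \left(-10\right)} = \frac{1}{87 + \left(- \frac{1}{6}\right) \left(-18\right) \left(-10\right)} = \frac{1}{87 + 3 \left(-10\right)} = \frac{1}{87 - 30} = \frac{1}{57}$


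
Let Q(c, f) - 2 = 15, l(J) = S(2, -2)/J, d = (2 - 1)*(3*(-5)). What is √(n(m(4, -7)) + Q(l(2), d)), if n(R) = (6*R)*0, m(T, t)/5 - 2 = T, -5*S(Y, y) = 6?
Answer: √17 ≈ 4.1231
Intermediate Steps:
S(Y, y) = -6/5 (S(Y, y) = -⅕*6 = -6/5)
m(T, t) = 10 + 5*T
d = -15 (d = 1*(-15) = -15)
l(J) = -6/(5*J)
Q(c, f) = 17 (Q(c, f) = 2 + 15 = 17)
n(R) = 0
√(n(m(4, -7)) + Q(l(2), d)) = √(0 + 17) = √17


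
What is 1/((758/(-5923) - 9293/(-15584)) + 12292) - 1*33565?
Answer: -38084338895336683/1134644391111 ≈ -33565.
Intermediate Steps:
1/((758/(-5923) - 9293/(-15584)) + 12292) - 1*33565 = 1/((758*(-1/5923) - 9293*(-1/15584)) + 12292) - 33565 = 1/((-758/5923 + 9293/15584) + 12292) - 33565 = 1/(43229767/92304032 + 12292) - 33565 = 1/(1134644391111/92304032) - 33565 = 92304032/1134644391111 - 33565 = -38084338895336683/1134644391111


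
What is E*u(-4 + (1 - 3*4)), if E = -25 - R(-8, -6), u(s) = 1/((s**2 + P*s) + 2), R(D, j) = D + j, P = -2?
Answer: -11/257 ≈ -0.042802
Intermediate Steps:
u(s) = 1/(2 + s**2 - 2*s) (u(s) = 1/((s**2 - 2*s) + 2) = 1/(2 + s**2 - 2*s))
E = -11 (E = -25 - (-8 - 6) = -25 - 1*(-14) = -25 + 14 = -11)
E*u(-4 + (1 - 3*4)) = -11/(2 + (-4 + (1 - 3*4))**2 - 2*(-4 + (1 - 3*4))) = -11/(2 + (-4 + (1 - 12))**2 - 2*(-4 + (1 - 12))) = -11/(2 + (-4 - 11)**2 - 2*(-4 - 11)) = -11/(2 + (-15)**2 - 2*(-15)) = -11/(2 + 225 + 30) = -11/257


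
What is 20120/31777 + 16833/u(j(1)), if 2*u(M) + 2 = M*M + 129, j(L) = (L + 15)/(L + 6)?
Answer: 1695186358/6641393 ≈ 255.25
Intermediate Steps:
j(L) = (15 + L)/(6 + L)
u(M) = 127/2 + M**2/2 (u(M) = -1 + (M*M + 129)/2 = -1 + (M**2 + 129)/2 = -1 + (129 + M**2)/2 = -1 + (129/2 + M**2/2) = 127/2 + M**2/2)
20120/31777 + 16833/u(j(1)) = 20120/31777 + 16833/(127/2 + ((15 + 1)/(6 + 1))**2/2) = 20120*(1/31777) + 16833/(127/2 + (16/7)**2/2) = 20120/31777 + 16833/(127/2 + ((1/7)*16)**2/2) = 20120/31777 + 16833/(127/2 + (16/7)**2/2) = 20120/31777 + 16833/(127/2 + (1/2)*(256/49)) = 20120/31777 + 16833/(127/2 + 128/49) = 20120/31777 + 16833/(6479/98) = 20120/31777 + 16833*(98/6479) = 20120/31777 + 53214/209 = 1695186358/6641393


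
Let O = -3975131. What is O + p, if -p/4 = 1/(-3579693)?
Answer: -14229748614779/3579693 ≈ -3.9751e+6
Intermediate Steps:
p = 4/3579693 (p = -4/(-3579693) = -4*(-1/3579693) = 4/3579693 ≈ 1.1174e-6)
O + p = -3975131 + 4/3579693 = -14229748614779/3579693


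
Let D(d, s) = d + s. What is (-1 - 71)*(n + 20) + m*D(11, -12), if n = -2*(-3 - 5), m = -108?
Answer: -2484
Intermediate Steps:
n = 16 (n = -2*(-8) = 16)
(-1 - 71)*(n + 20) + m*D(11, -12) = (-1 - 71)*(16 + 20) - 108*(11 - 12) = -72*36 - 108*(-1) = -2592 + 108 = -2484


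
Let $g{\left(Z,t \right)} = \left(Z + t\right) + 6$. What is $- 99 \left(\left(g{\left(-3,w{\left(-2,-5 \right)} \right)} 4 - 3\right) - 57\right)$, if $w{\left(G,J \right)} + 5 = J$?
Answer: $8712$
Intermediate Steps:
$w{\left(G,J \right)} = -5 + J$
$g{\left(Z,t \right)} = 6 + Z + t$
$- 99 \left(\left(g{\left(-3,w{\left(-2,-5 \right)} \right)} 4 - 3\right) - 57\right) = - 99 \left(\left(\left(6 - 3 - 10\right) 4 - 3\right) - 57\right) = - 99 \left(\left(\left(-7\right) 4 - 3\right) - 57\right) = - 99 \left(\left(-28 - 3\right) - 57\right) = - 99 \left(-31 - 57\right) = \left(-99\right) \left(-88\right) = 8712$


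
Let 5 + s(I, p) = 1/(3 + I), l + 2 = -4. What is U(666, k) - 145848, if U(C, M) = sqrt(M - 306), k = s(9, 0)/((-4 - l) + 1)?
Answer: -145848 + 5*I*sqrt(443)/6 ≈ -1.4585e+5 + 17.54*I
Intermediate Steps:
l = -6 (l = -2 - 4 = -6)
s(I, p) = -5 + 1/(3 + I)
k = -59/36 (k = ((-14 - 5*9)/(3 + 9))/((-4 - 1*(-6)) + 1) = ((-14 - 45)/12)/((-4 + 6) + 1) = ((1/12)*(-59))/(2 + 1) = -59/12/3 = -59/12*1/3 = -59/36 ≈ -1.6389)
U(C, M) = sqrt(-306 + M)
U(666, k) - 145848 = sqrt(-306 - 59/36) - 145848 = sqrt(-11075/36) - 145848 = 5*I*sqrt(443)/6 - 145848 = -145848 + 5*I*sqrt(443)/6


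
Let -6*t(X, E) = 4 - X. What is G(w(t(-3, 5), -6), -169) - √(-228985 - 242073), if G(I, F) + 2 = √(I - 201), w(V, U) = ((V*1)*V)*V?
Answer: -2 - I*√471058 + I*√262554/36 ≈ -2.0 - 672.1*I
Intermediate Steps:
t(X, E) = -⅔ + X/6 (t(X, E) = -(4 - X)/6 = -⅔ + X/6)
w(V, U) = V³ (w(V, U) = (V*V)*V = V²*V = V³)
G(I, F) = -2 + √(-201 + I) (G(I, F) = -2 + √(I - 201) = -2 + √(-201 + I))
G(w(t(-3, 5), -6), -169) - √(-228985 - 242073) = (-2 + √(-201 + (-⅔ + (⅙)*(-3))³)) - √(-228985 - 242073) = (-2 + √(-201 + (-⅔ - ½)³)) - √(-471058) = (-2 + √(-201 + (-7/6)³)) - I*√471058 = (-2 + √(-201 - 343/216)) - I*√471058 = (-2 + √(-43759/216)) - I*√471058 = (-2 + I*√262554/36) - I*√471058 = -2 - I*√471058 + I*√262554/36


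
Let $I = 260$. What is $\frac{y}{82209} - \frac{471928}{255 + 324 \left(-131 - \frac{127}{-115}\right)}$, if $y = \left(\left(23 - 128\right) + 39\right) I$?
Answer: $\frac{1459691385520}{131824515561} \approx 11.073$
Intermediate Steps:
$y = -17160$ ($y = \left(\left(23 - 128\right) + 39\right) 260 = \left(-105 + 39\right) 260 = \left(-66\right) 260 = -17160$)
$\frac{y}{82209} - \frac{471928}{255 + 324 \left(-131 - \frac{127}{-115}\right)} = - \frac{17160}{82209} - \frac{471928}{255 + 324 \left(-131 - \frac{127}{-115}\right)} = \left(-17160\right) \frac{1}{82209} - \frac{471928}{255 + 324 \left(-131 - 127 \left(- \frac{1}{115}\right)\right)} = - \frac{5720}{27403} - \frac{471928}{255 + 324 \left(-131 - - \frac{127}{115}\right)} = - \frac{5720}{27403} - \frac{471928}{255 + 324 \left(-131 + \frac{127}{115}\right)} = - \frac{5720}{27403} - \frac{471928}{255 + 324 \left(- \frac{14938}{115}\right)} = - \frac{5720}{27403} - \frac{471928}{255 - \frac{4839912}{115}} = - \frac{5720}{27403} - \frac{471928}{- \frac{4810587}{115}} = - \frac{5720}{27403} - - \frac{54271720}{4810587} = - \frac{5720}{27403} + \frac{54271720}{4810587} = \frac{1459691385520}{131824515561}$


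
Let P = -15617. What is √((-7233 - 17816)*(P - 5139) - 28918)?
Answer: √519888126 ≈ 22801.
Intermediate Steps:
√((-7233 - 17816)*(P - 5139) - 28918) = √((-7233 - 17816)*(-15617 - 5139) - 28918) = √(-25049*(-20756) - 28918) = √(519917044 - 28918) = √519888126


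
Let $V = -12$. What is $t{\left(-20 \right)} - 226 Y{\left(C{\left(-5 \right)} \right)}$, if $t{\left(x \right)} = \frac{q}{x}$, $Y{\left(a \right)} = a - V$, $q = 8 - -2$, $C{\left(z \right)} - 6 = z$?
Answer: $- \frac{5877}{2} \approx -2938.5$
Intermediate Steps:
$C{\left(z \right)} = 6 + z$
$q = 10$ ($q = 8 + 2 = 10$)
$Y{\left(a \right)} = 12 + a$ ($Y{\left(a \right)} = a - -12 = a + 12 = 12 + a$)
$t{\left(x \right)} = \frac{10}{x}$
$t{\left(-20 \right)} - 226 Y{\left(C{\left(-5 \right)} \right)} = \frac{10}{-20} - 226 \left(12 + \left(6 - 5\right)\right) = 10 \left(- \frac{1}{20}\right) - 226 \left(12 + 1\right) = - \frac{1}{2} - 2938 = - \frac{5877}{2}$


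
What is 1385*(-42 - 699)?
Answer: -1026285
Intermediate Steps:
1385*(-42 - 699) = 1385*(-741) = -1026285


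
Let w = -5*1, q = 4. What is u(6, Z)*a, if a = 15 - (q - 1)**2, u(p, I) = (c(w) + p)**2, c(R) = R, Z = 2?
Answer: 6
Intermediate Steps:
w = -5
u(p, I) = (-5 + p)**2
a = 6 (a = 15 - (4 - 1)**2 = 15 - 1*3**2 = 15 - 1*9 = 15 - 9 = 6)
u(6, Z)*a = (-5 + 6)**2*6 = 1**2*6 = 1*6 = 6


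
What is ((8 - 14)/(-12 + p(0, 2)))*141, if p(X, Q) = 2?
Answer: 423/5 ≈ 84.600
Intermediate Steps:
((8 - 14)/(-12 + p(0, 2)))*141 = ((8 - 14)/(-12 + 2))*141 = -6/(-10)*141 = -6*(-⅒)*141 = (⅗)*141 = 423/5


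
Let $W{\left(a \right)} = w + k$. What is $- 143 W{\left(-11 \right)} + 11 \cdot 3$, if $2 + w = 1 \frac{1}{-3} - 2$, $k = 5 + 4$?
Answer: $- \frac{1903}{3} \approx -634.33$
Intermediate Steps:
$k = 9$
$w = - \frac{13}{3}$ ($w = -2 - \left(2 - \frac{1}{-3}\right) = -2 + \left(1 \left(- \frac{1}{3}\right) - 2\right) = -2 - \frac{7}{3} = - \frac{13}{3} \approx -4.3333$)
$W{\left(a \right)} = \frac{14}{3}$ ($W{\left(a \right)} = - \frac{13}{3} + 9 = \frac{14}{3}$)
$- 143 W{\left(-11 \right)} + 11 \cdot 3 = \left(-143\right) \frac{14}{3} + 11 \cdot 3 = - \frac{2002}{3} + 33 = - \frac{1903}{3}$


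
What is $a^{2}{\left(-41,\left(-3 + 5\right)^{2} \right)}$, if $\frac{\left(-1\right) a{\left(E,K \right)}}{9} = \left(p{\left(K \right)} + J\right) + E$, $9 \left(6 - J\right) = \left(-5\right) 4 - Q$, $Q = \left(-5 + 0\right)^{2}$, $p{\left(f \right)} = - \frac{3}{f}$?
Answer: $\frac{1225449}{16} \approx 76591.0$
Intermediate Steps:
$Q = 25$ ($Q = \left(-5\right)^{2} = 25$)
$J = 11$ ($J = 6 - \frac{\left(-5\right) 4 - 25}{9} = 6 - \frac{-20 - 25}{9} = 6 - -5 = 6 + 5 = 11$)
$a{\left(E,K \right)} = -99 - 9 E + \frac{27}{K}$ ($a{\left(E,K \right)} = - 9 \left(\left(- \frac{3}{K} + 11\right) + E\right) = - 9 \left(\left(11 - \frac{3}{K}\right) + E\right) = - 9 \left(11 + E - \frac{3}{K}\right) = -99 - 9 E + \frac{27}{K}$)
$a^{2}{\left(-41,\left(-3 + 5\right)^{2} \right)} = \left(-99 - -369 + \frac{27}{\left(-3 + 5\right)^{2}}\right)^{2} = \left(-99 + 369 + \frac{27}{2^{2}}\right)^{2} = \left(-99 + 369 + \frac{27}{4}\right)^{2} = \left(\frac{1107}{4}\right)^{2} = \frac{1225449}{16}$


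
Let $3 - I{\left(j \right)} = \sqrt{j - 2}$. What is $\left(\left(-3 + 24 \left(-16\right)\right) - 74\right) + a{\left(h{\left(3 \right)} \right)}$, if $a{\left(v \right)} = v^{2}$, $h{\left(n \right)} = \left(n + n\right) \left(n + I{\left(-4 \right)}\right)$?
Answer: $619 - 432 i \sqrt{6} \approx 619.0 - 1058.2 i$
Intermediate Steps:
$I{\left(j \right)} = 3 - \sqrt{-2 + j}$ ($I{\left(j \right)} = 3 - \sqrt{j - 2} = 3 - \sqrt{-2 + j}$)
$h{\left(n \right)} = 2 n \left(3 + n - i \sqrt{6}\right)$ ($h{\left(n \right)} = \left(n + n\right) \left(n + \left(3 - \sqrt{-2 - 4}\right)\right) = 2 n \left(n + \left(3 - \sqrt{-6}\right)\right) = 2 n \left(n + \left(3 - i \sqrt{6}\right)\right) = 2 n \left(3 + n - i \sqrt{6}\right)$)
$\left(\left(-3 + 24 \left(-16\right)\right) - 74\right) + a{\left(h{\left(3 \right)} \right)} = \left(\left(-3 + 24 \left(-16\right)\right) - 74\right) + \left(2 \cdot 3 \left(3 + 3 - i \sqrt{6}\right)\right)^{2} = \left(\left(-3 - 384\right) - 74\right) + \left(2 \cdot 3 \left(6 - i \sqrt{6}\right)\right)^{2} = \left(-387 - 74\right) + \left(36 - 6 i \sqrt{6}\right)^{2} = -461 + \left(36 - 6 i \sqrt{6}\right)^{2}$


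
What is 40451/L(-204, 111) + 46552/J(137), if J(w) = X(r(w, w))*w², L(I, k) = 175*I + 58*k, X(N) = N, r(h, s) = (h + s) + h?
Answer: -34519910665/25080977162 ≈ -1.3763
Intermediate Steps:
r(h, s) = s + 2*h
L(I, k) = 58*k + 175*I
J(w) = 3*w³ (J(w) = (w + 2*w)*w² = (3*w)*w² = 3*w³)
40451/L(-204, 111) + 46552/J(137) = 40451/(58*111 + 175*(-204)) + 46552/((3*137³)) = 40451/(6438 - 35700) + 46552/((3*2571353)) = 40451/(-29262) + 46552/7714059 = 40451*(-1/29262) + 46552*(1/7714059) = -40451/29262 + 46552/7714059 = -34519910665/25080977162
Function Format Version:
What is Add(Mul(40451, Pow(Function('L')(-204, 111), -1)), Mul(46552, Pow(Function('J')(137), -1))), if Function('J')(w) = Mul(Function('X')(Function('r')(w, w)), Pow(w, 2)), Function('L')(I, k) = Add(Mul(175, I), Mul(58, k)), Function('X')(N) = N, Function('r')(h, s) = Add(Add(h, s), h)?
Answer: Rational(-34519910665, 25080977162) ≈ -1.3763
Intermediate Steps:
Function('r')(h, s) = Add(s, Mul(2, h))
Function('L')(I, k) = Add(Mul(58, k), Mul(175, I))
Function('J')(w) = Mul(3, Pow(w, 3)) (Function('J')(w) = Mul(Add(w, Mul(2, w)), Pow(w, 2)) = Mul(Mul(3, w), Pow(w, 2)) = Mul(3, Pow(w, 3)))
Add(Mul(40451, Pow(Function('L')(-204, 111), -1)), Mul(46552, Pow(Function('J')(137), -1))) = Add(Mul(40451, Pow(Add(Mul(58, 111), Mul(175, -204)), -1)), Mul(46552, Pow(Mul(3, Pow(137, 3)), -1))) = Add(Mul(40451, Pow(Add(6438, -35700), -1)), Mul(46552, Pow(Mul(3, 2571353), -1))) = Add(Mul(40451, Pow(-29262, -1)), Mul(46552, Pow(7714059, -1))) = Add(Mul(40451, Rational(-1, 29262)), Mul(46552, Rational(1, 7714059))) = Add(Rational(-40451, 29262), Rational(46552, 7714059)) = Rational(-34519910665, 25080977162)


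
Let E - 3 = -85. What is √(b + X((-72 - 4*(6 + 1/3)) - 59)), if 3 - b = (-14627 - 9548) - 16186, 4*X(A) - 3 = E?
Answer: √161377/2 ≈ 200.86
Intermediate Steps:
E = -82 (E = 3 - 85 = -82)
X(A) = -79/4 (X(A) = ¾ + (¼)*(-82) = ¾ - 41/2 = -79/4)
b = 40364 (b = 3 - ((-14627 - 9548) - 16186) = 3 - (-24175 - 16186) = 3 - 1*(-40361) = 3 + 40361 = 40364)
√(b + X((-72 - 4*(6 + 1/3)) - 59)) = √(40364 - 79/4) = √(161377/4) = √161377/2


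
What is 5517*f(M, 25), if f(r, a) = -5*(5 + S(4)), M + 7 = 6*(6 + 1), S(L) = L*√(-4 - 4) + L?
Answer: -248265 - 220680*I*√2 ≈ -2.4827e+5 - 3.1209e+5*I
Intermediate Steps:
S(L) = L + 2*I*L*√2 (S(L) = L*√(-8) + L = L*(2*I*√2) + L = 2*I*L*√2 + L = L + 2*I*L*√2)
M = 35 (M = -7 + 6*(6 + 1) = -7 + 6*7 = -7 + 42 = 35)
f(r, a) = -45 - 40*I*√2 (f(r, a) = -5*(5 + 4*(1 + 2*I*√2)) = -5*(5 + (4 + 8*I*√2)) = -5*(9 + 8*I*√2) = -45 - 40*I*√2)
5517*f(M, 25) = 5517*(-45 - 40*I*√2) = -248265 - 220680*I*√2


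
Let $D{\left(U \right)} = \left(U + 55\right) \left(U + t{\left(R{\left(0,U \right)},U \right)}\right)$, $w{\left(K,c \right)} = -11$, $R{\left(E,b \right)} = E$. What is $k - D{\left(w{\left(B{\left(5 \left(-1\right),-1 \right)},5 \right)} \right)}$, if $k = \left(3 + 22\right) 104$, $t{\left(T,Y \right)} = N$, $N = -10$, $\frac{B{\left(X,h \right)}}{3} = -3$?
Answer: $3524$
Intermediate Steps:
$B{\left(X,h \right)} = -9$ ($B{\left(X,h \right)} = 3 \left(-3\right) = -9$)
$t{\left(T,Y \right)} = -10$
$D{\left(U \right)} = \left(-10 + U\right) \left(55 + U\right)$ ($D{\left(U \right)} = \left(U + 55\right) \left(U - 10\right) = \left(55 + U\right) \left(-10 + U\right) = \left(-10 + U\right) \left(55 + U\right)$)
$k = 2600$ ($k = 25 \cdot 104 = 2600$)
$k - D{\left(w{\left(B{\left(5 \left(-1\right),-1 \right)},5 \right)} \right)} = 2600 - \left(-550 + \left(-11\right)^{2} + 45 \left(-11\right)\right) = 2600 - \left(-550 + 121 - 495\right) = 2600 - -924 = 2600 + 924 = 3524$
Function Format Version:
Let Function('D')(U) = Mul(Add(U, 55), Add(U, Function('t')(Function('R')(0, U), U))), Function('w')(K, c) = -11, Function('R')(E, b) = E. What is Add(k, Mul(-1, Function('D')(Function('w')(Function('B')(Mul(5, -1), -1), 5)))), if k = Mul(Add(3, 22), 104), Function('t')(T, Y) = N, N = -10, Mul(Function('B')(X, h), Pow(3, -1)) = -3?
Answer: 3524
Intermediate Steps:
Function('B')(X, h) = -9 (Function('B')(X, h) = Mul(3, -3) = -9)
Function('t')(T, Y) = -10
Function('D')(U) = Mul(Add(-10, U), Add(55, U)) (Function('D')(U) = Mul(Add(U, 55), Add(U, -10)) = Mul(Add(55, U), Add(-10, U)) = Mul(Add(-10, U), Add(55, U)))
k = 2600 (k = Mul(25, 104) = 2600)
Add(k, Mul(-1, Function('D')(Function('w')(Function('B')(Mul(5, -1), -1), 5)))) = Add(2600, Mul(-1, Add(-550, Pow(-11, 2), Mul(45, -11)))) = Add(2600, Mul(-1, Add(-550, 121, -495))) = Add(2600, Mul(-1, -924)) = Add(2600, 924) = 3524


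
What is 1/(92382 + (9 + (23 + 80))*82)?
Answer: 1/101566 ≈ 9.8458e-6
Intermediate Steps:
1/(92382 + (9 + (23 + 80))*82) = 1/(92382 + (9 + 103)*82) = 1/(92382 + 112*82) = 1/(92382 + 9184) = 1/101566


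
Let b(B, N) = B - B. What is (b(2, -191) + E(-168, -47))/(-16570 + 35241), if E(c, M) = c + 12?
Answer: -156/18671 ≈ -0.0083552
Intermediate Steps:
b(B, N) = 0
E(c, M) = 12 + c
(b(2, -191) + E(-168, -47))/(-16570 + 35241) = (0 + (12 - 168))/(-16570 + 35241) = (0 - 156)/18671 = -156*1/18671 = -156/18671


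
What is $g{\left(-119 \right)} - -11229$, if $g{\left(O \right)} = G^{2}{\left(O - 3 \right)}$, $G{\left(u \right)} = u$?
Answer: $26113$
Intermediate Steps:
$g{\left(O \right)} = \left(-3 + O\right)^{2}$ ($g{\left(O \right)} = \left(O - 3\right)^{2} = \left(-3 + O\right)^{2}$)
$g{\left(-119 \right)} - -11229 = \left(-3 - 119\right)^{2} - -11229 = \left(-122\right)^{2} + 11229 = 14884 + 11229 = 26113$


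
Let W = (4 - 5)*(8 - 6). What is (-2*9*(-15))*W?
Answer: -540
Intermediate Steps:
W = -2 (W = -1*2 = -2)
(-2*9*(-15))*W = (-2*9*(-15))*(-2) = -18*(-15)*(-2) = 270*(-2) = -540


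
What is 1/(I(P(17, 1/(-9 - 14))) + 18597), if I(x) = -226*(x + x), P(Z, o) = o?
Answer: 23/428183 ≈ 5.3715e-5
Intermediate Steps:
I(x) = -452*x
1/(I(P(17, 1/(-9 - 14))) + 18597) = 1/(-452/(-9 - 14) + 18597) = 1/(-452/(-23) + 18597) = 1/(-452*(-1/23) + 18597) = 1/(452/23 + 18597) = 1/(428183/23) = 23/428183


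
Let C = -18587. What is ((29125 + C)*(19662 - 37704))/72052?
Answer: -47531649/18013 ≈ -2638.7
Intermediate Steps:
((29125 + C)*(19662 - 37704))/72052 = ((29125 - 18587)*(19662 - 37704))/72052 = (10538*(-18042))*(1/72052) = -190126596*1/72052 = -47531649/18013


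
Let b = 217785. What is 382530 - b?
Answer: 164745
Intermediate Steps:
382530 - b = 382530 - 1*217785 = 382530 - 217785 = 164745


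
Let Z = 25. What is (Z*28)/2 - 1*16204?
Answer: -15854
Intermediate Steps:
(Z*28)/2 - 1*16204 = (25*28)/2 - 1*16204 = 700*(1/2) - 16204 = 350 - 16204 = -15854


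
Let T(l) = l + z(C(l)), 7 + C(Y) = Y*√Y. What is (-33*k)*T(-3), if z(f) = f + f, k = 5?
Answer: 2805 + 990*I*√3 ≈ 2805.0 + 1714.7*I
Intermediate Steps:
C(Y) = -7 + Y^(3/2) (C(Y) = -7 + Y*√Y = -7 + Y^(3/2))
z(f) = 2*f
T(l) = -14 + l + 2*l^(3/2) (T(l) = l + 2*(-7 + l^(3/2)) = l + (-14 + 2*l^(3/2)) = -14 + l + 2*l^(3/2))
(-33*k)*T(-3) = (-33*5)*(-14 - 3 + 2*(-3)^(3/2)) = -165*(-14 - 3 + 2*(-3*I*√3)) = -165*(-14 - 3 - 6*I*√3) = -165*(-17 - 6*I*√3) = 2805 + 990*I*√3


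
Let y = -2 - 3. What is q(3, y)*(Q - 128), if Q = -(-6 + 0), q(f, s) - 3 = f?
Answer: -732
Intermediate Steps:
y = -5
q(f, s) = 3 + f
Q = 6 (Q = -1*(-6) = 6)
q(3, y)*(Q - 128) = (3 + 3)*(6 - 128) = 6*(-122) = -732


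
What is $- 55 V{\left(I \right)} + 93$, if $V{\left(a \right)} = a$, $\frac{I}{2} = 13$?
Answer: $-1337$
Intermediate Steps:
$I = 26$ ($I = 2 \cdot 13 = 26$)
$- 55 V{\left(I \right)} + 93 = \left(-55\right) 26 + 93 = -1430 + 93 = -1337$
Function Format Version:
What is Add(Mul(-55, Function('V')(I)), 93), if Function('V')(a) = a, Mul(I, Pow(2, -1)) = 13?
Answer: -1337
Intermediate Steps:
I = 26 (I = Mul(2, 13) = 26)
Add(Mul(-55, Function('V')(I)), 93) = Add(Mul(-55, 26), 93) = Add(-1430, 93) = -1337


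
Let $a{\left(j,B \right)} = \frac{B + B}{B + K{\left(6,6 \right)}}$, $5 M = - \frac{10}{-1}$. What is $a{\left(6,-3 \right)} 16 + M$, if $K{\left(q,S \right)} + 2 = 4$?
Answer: $98$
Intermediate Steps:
$K{\left(q,S \right)} = 2$ ($K{\left(q,S \right)} = -2 + 4 = 2$)
$M = 2$ ($M = \frac{\left(-10\right) \frac{1}{-1}}{5} = \frac{\left(-10\right) \left(-1\right)}{5} = \frac{1}{5} \cdot 10 = 2$)
$a{\left(j,B \right)} = \frac{2 B}{2 + B}$ ($a{\left(j,B \right)} = \frac{B + B}{B + 2} = \frac{2 B}{2 + B}$)
$a{\left(6,-3 \right)} 16 + M = 2 \left(-3\right) \frac{1}{2 - 3} \cdot 16 + 2 = 2 \left(-3\right) \frac{1}{-1} \cdot 16 + 2 = 2 \left(-3\right) \left(-1\right) 16 + 2 = 6 \cdot 16 + 2 = 96 + 2 = 98$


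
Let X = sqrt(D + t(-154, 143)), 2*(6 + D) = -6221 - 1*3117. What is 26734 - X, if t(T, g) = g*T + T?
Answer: 26734 - I*sqrt(26851) ≈ 26734.0 - 163.86*I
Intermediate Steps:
t(T, g) = T + T*g (t(T, g) = T*g + T = T + T*g)
D = -4675 (D = -6 + (-6221 - 1*3117)/2 = -6 + (-6221 - 3117)/2 = -6 + (1/2)*(-9338) = -6 - 4669 = -4675)
X = I*sqrt(26851) (X = sqrt(-4675 - 154*(1 + 143)) = sqrt(-4675 - 154*144) = sqrt(-4675 - 22176) = sqrt(-26851) = I*sqrt(26851) ≈ 163.86*I)
26734 - X = 26734 - I*sqrt(26851)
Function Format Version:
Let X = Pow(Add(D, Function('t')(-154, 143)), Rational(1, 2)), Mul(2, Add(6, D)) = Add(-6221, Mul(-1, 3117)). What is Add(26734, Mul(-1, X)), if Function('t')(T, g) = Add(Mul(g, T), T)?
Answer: Add(26734, Mul(-1, I, Pow(26851, Rational(1, 2)))) ≈ Add(26734., Mul(-163.86, I))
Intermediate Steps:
Function('t')(T, g) = Add(T, Mul(T, g)) (Function('t')(T, g) = Add(Mul(T, g), T) = Add(T, Mul(T, g)))
D = -4675 (D = Add(-6, Mul(Rational(1, 2), Add(-6221, Mul(-1, 3117)))) = Add(-6, Mul(Rational(1, 2), Add(-6221, -3117))) = Add(-6, Mul(Rational(1, 2), -9338)) = Add(-6, -4669) = -4675)
X = Mul(I, Pow(26851, Rational(1, 2))) (X = Pow(Add(-4675, Mul(-154, Add(1, 143))), Rational(1, 2)) = Pow(Add(-4675, Mul(-154, 144)), Rational(1, 2)) = Pow(Add(-4675, -22176), Rational(1, 2)) = Pow(-26851, Rational(1, 2)) = Mul(I, Pow(26851, Rational(1, 2))) ≈ Mul(163.86, I))
Add(26734, Mul(-1, X)) = Add(26734, Mul(-1, Mul(I, Pow(26851, Rational(1, 2))))) = Add(26734, Mul(-1, I, Pow(26851, Rational(1, 2))))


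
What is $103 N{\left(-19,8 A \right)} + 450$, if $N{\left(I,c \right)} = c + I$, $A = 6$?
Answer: $3437$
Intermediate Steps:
$N{\left(I,c \right)} = I + c$
$103 N{\left(-19,8 A \right)} + 450 = 103 \left(-19 + 8 \cdot 6\right) + 450 = 103 \left(-19 + 48\right) + 450 = 103 \cdot 29 + 450 = 2987 + 450 = 3437$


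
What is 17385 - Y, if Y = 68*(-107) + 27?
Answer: 24634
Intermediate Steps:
Y = -7249 (Y = -7276 + 27 = -7249)
17385 - Y = 17385 - 1*(-7249) = 17385 + 7249 = 24634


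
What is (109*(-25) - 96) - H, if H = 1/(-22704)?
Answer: -64047983/22704 ≈ -2821.0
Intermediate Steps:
H = -1/22704 ≈ -4.4045e-5
(109*(-25) - 96) - H = (109*(-25) - 96) - 1*(-1/22704) = (-2725 - 96) + 1/22704 = -2821 + 1/22704 = -64047983/22704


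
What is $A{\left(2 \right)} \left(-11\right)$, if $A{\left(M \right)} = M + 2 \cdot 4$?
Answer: $-110$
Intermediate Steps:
$A{\left(M \right)} = 8 + M$ ($A{\left(M \right)} = M + 8 = 8 + M$)
$A{\left(2 \right)} \left(-11\right) = \left(8 + 2\right) \left(-11\right) = 10 \left(-11\right) = -110$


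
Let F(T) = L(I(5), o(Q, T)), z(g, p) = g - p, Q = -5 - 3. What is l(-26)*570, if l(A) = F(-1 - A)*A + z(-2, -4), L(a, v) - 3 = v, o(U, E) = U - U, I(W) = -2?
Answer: -43320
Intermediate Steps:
Q = -8
o(U, E) = 0
L(a, v) = 3 + v
F(T) = 3 (F(T) = 3 + 0 = 3)
l(A) = 2 + 3*A (l(A) = 3*A + (-2 - 1*(-4)) = 3*A + (-2 + 4) = 3*A + 2 = 2 + 3*A)
l(-26)*570 = (2 + 3*(-26))*570 = (2 - 78)*570 = -76*570 = -43320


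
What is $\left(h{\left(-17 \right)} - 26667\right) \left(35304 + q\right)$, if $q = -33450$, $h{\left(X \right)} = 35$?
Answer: $-49375728$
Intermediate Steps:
$\left(h{\left(-17 \right)} - 26667\right) \left(35304 + q\right) = \left(35 - 26667\right) \left(35304 - 33450\right) = \left(35 - 26667\right) 1854 = \left(-26632\right) 1854 = -49375728$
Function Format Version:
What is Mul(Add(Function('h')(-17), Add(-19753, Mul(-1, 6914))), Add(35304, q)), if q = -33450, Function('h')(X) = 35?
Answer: -49375728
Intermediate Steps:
Mul(Add(Function('h')(-17), Add(-19753, Mul(-1, 6914))), Add(35304, q)) = Mul(Add(35, Add(-19753, Mul(-1, 6914))), Add(35304, -33450)) = Mul(Add(35, Add(-19753, -6914)), 1854) = Mul(Add(35, -26667), 1854) = Mul(-26632, 1854) = -49375728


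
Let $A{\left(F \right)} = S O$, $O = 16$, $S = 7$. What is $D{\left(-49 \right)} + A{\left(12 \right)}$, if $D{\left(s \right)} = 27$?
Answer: $139$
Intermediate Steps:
$A{\left(F \right)} = 112$ ($A{\left(F \right)} = 7 \cdot 16 = 112$)
$D{\left(-49 \right)} + A{\left(12 \right)} = 27 + 112 = 139$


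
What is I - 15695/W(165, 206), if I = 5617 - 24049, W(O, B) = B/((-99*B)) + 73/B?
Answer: -449494902/7021 ≈ -64022.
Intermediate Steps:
W(O, B) = -1/99 + 73/B (W(O, B) = B*(-1/(99*B)) + 73/B = -1/99 + 73/B)
I = -18432
I - 15695/W(165, 206) = -18432 - 15695*20394/(7227 - 1*206) = -18432 - 15695*20394/(7227 - 206) = -18432 - 15695/((1/99)*(1/206)*7021) = -18432 - 15695/7021/20394 = -18432 - 15695*20394/7021 = -18432 - 320083830/7021 = -449494902/7021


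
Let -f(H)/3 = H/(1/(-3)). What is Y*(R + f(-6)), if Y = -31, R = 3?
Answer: 1581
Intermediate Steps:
f(H) = 9*H (f(H) = -3*H/(1/(-3)) = -3*H/(-1/3) = -3*H*(-3) = -(-9)*H = 9*H)
Y*(R + f(-6)) = -31*(3 + 9*(-6)) = -31*(3 - 54) = -31*(-51) = 1581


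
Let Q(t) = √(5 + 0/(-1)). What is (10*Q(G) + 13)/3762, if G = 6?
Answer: 13/3762 + 5*√5/1881 ≈ 0.0093994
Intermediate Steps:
Q(t) = √5 (Q(t) = √(5 + 0*(-1)) = √(5 + 0) = √5)
(10*Q(G) + 13)/3762 = (10*√5 + 13)/3762 = (13 + 10*√5)*(1/3762) = 13/3762 + 5*√5/1881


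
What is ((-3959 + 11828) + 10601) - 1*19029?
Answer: -559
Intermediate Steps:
((-3959 + 11828) + 10601) - 1*19029 = (7869 + 10601) - 19029 = 18470 - 19029 = -559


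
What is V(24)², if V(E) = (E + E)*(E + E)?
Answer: 5308416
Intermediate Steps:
V(E) = 4*E² (V(E) = (2*E)*(2*E) = 4*E²)
V(24)² = (4*24²)² = (4*576)² = 2304² = 5308416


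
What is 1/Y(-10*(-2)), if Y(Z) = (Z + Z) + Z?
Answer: 1/60 ≈ 0.016667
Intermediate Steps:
Y(Z) = 3*Z (Y(Z) = 2*Z + Z = 3*Z)
1/Y(-10*(-2)) = 1/(3*(-10*(-2))) = 1/(3*20) = 1/60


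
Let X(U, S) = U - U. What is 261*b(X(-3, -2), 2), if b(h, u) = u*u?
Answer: 1044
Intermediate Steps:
X(U, S) = 0
b(h, u) = u**2
261*b(X(-3, -2), 2) = 261*2**2 = 261*4 = 1044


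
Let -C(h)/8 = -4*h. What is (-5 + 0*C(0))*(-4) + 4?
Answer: 24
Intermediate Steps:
C(h) = 32*h (C(h) = -(-32)*h = 32*h)
(-5 + 0*C(0))*(-4) + 4 = (-5 + 0*(32*0))*(-4) + 4 = (-5 + 0*0)*(-4) + 4 = (-5 + 0)*(-4) + 4 = -5*(-4) + 4 = 20 + 4 = 24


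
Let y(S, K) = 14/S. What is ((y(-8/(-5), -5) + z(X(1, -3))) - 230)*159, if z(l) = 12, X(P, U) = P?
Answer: -133083/4 ≈ -33271.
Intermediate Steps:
((y(-8/(-5), -5) + z(X(1, -3))) - 230)*159 = ((14/((-8/(-5))) + 12) - 230)*159 = ((14/((-8*(-1/5))) + 12) - 230)*159 = ((14/(8/5) + 12) - 230)*159 = ((14*(5/8) + 12) - 230)*159 = ((35/4 + 12) - 230)*159 = (83/4 - 230)*159 = -837/4*159 = -133083/4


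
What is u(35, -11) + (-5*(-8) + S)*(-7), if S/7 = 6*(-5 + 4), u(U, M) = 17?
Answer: 31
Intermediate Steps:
S = -42 (S = 7*(6*(-5 + 4)) = 7*(6*(-1)) = 7*(-6) = -42)
u(35, -11) + (-5*(-8) + S)*(-7) = 17 + (-5*(-8) - 42)*(-7) = 17 + (40 - 42)*(-7) = 17 - 2*(-7) = 17 + 14 = 31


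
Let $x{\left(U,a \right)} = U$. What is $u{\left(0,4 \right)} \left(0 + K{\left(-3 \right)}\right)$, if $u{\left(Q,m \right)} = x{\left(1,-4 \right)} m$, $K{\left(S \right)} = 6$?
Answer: $24$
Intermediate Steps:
$u{\left(Q,m \right)} = m$ ($u{\left(Q,m \right)} = 1 m = m$)
$u{\left(0,4 \right)} \left(0 + K{\left(-3 \right)}\right) = 4 \left(0 + 6\right) = 4 \cdot 6 = 24$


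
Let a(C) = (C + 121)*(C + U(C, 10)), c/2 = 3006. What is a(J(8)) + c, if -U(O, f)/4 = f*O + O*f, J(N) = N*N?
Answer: -929348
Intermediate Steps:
J(N) = N**2
c = 6012 (c = 2*3006 = 6012)
U(O, f) = -8*O*f (U(O, f) = -4*(f*O + O*f) = -4*(O*f + O*f) = -8*O*f)
a(C) = -79*C*(121 + C) (a(C) = (C + 121)*(C - 8*C*10) = (121 + C)*(C - 80*C) = (121 + C)*(-79*C) = -79*C*(121 + C))
a(J(8)) + c = 79*8**2*(-121 - 1*8**2) + 6012 = 79*64*(-121 - 1*64) + 6012 = 79*64*(-121 - 64) + 6012 = 79*64*(-185) + 6012 = -935360 + 6012 = -929348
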